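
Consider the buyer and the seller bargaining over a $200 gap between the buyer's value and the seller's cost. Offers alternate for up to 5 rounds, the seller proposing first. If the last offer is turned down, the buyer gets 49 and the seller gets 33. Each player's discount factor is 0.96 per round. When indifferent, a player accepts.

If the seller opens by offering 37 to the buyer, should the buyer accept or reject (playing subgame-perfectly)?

Work out the buyer's continuation value if the offer is rejected.
Round 5 (the seller proposes): the buyer gets 49 if talks fail, so the seller offers 49 and keeps 151.
Round 4 (the buyer proposes): the seller can get 151 next round, worth 0.96 × 151 = 144.96 now. The buyer offers 144.96 and keeps 200 − 144.96 = 55.04.
Round 3 (the seller proposes): the buyer can get 55.04 next round, worth 0.96 × 55.04 = 52.8384 now; the seller offers that and keeps 147.1616.
Round 2 (the buyer proposes): the seller can get 147.1616 next round, worth 0.96 × 147.1616 = 141.275136 now, so the buyer offers 141.275136, keeping 58.724864.
So by rejecting in round 1, the buyer gets 58.724864 next round, worth 0.96 × 58.724864 = 56.37586944 now.
Offer 37 < 56.37586944, so the buyer rejects.

Reject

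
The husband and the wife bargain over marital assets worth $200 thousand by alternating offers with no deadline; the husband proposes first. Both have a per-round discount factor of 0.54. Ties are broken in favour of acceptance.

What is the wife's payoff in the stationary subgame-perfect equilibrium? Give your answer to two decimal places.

70.13

Let x be the husband's share when the husband proposes and y be the wife's share when the wife proposes.
The wife accepts iff offered ≥ 0.54·y, so x = 200 − 0.54y. Symmetrically y = 200 − 0.54x.
Substituting: x = 200 − 0.54(200 − 0.54x), giving x(1 − 0.54·0.54) = 200(1 − 0.54).
So x = 200 × 0.46 / 0.7084 ≈ 129.8701, and the wife receives 200 − x ≈ 70.1299.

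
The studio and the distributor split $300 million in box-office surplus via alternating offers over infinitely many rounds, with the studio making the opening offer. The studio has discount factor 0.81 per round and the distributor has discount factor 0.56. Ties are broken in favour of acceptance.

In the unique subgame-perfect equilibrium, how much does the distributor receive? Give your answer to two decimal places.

58.42

Let x be the studio's share when the studio proposes and y be the distributor's share when the distributor proposes.
The distributor accepts iff offered ≥ 0.56·y, so x = 300 − 0.56y. Symmetrically y = 300 − 0.81x.
Substituting: x = 300 − 0.56(300 − 0.81x), giving x(1 − 0.81·0.56) = 300(1 − 0.56).
So x = 300 × 0.44 / 0.5464 ≈ 241.5813, and the distributor receives 300 − x ≈ 58.4187.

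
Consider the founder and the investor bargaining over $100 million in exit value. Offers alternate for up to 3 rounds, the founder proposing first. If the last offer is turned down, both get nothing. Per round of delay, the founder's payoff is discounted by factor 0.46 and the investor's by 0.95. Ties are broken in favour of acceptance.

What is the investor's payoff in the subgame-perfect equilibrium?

Round 3 (the founder proposes): the investor will accept anything ≥ 0, so the founder offers 0 and keeps 100.
Round 2 (the investor proposes): the founder can get 100 next round, worth 0.46 × 100 = 46 now; the investor offers that and keeps 54.
Round 1 (the founder proposes): the investor can get 54 next round, worth 0.95 × 54 = 51.3 now. The founder offers 51.3 and keeps 100 − 51.3 = 48.7.

51.3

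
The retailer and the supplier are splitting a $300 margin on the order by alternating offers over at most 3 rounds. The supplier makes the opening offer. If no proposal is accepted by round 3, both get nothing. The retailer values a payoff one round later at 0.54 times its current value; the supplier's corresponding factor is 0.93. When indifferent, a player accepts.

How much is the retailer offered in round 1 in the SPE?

11.34

Round 3 (the supplier proposes): rejection yields 0 for the retailer; the supplier offers 0 and keeps 300.
Round 2 (the retailer proposes): the supplier can get 300 next round, worth 0.93 × 300 = 279 now, so the retailer offers 279, keeping 21.
Round 1 (the supplier proposes): the retailer can get 21 next round, worth 0.54 × 21 = 11.34 now. The supplier offers 11.34 and keeps 300 − 11.34 = 288.66.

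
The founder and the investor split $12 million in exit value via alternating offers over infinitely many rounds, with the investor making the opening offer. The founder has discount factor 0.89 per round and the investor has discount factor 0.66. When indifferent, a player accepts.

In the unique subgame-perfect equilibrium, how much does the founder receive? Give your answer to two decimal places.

When the investor proposes, the founder accepts any offer worth at least 0.89 times what the founder would get by proposing next round; and vice versa.
This gives x = 12 − 0.89y and y = 12 − 0.66x, where x and y are each side's share when it proposes.
Hence (1 − 0.89·0.66)x = 12(1 − 0.89), i.e. 0.4126·x = 1.32.
x ≈ 3.1992; the founder's share is 12 − x ≈ 8.8008.

8.80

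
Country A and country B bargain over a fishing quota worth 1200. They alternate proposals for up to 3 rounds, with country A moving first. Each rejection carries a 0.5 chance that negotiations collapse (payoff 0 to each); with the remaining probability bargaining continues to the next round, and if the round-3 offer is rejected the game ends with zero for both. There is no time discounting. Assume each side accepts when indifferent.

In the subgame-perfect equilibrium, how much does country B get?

Round 3 (country A proposes): country B will accept anything ≥ 0, so country A offers 0 and keeps 1200.
Round 2 (country B proposes): rejecting gives country A an expected 0.5 × 1200 = 600; country B offers that and keeps 600.
Round 1 (country A proposes): rejecting gives country B an expected 0.5 × 600 = 300, so country A offers 300, keeping 900.

300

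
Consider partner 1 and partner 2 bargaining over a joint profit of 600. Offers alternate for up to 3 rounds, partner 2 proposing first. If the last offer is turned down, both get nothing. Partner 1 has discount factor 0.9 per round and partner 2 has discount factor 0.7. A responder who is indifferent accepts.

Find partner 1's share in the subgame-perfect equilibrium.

162

Round 3 (partner 2 proposes): partner 1 will accept anything ≥ 0, so partner 2 offers 0 and keeps 600.
Round 2 (partner 1 proposes): partner 2 can get 600 next round, worth 0.7 × 600 = 420 now; partner 1 offers that and keeps 180.
Round 1 (partner 2 proposes): partner 1 can get 180 next round, worth 0.9 × 180 = 162 now. Partner 2 offers 162 and keeps 600 − 162 = 438.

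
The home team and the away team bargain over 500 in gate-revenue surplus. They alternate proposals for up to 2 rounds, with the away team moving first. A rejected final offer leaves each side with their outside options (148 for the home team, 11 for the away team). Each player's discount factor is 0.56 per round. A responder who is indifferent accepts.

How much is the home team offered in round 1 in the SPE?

Round 2 (the home team proposes): the away team gets 11 if talks fail, so the home team offers 11 and keeps 489.
Round 1 (the away team proposes): the home team can get 489 next round, worth 0.56 × 489 = 273.84 now. The away team offers 273.84 and keeps 500 − 273.84 = 226.16.

273.84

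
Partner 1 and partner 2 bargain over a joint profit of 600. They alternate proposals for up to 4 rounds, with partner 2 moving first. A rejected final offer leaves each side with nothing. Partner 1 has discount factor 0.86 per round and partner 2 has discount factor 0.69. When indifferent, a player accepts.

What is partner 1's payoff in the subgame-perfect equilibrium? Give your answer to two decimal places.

By backward induction:
Round 4 (partner 1 proposes): rejection yields 0 for partner 2; partner 1 offers 0 and keeps 600.
Round 3 (partner 2 proposes): partner 1 can get 600 next round, worth 0.86 × 600 = 516 now, so partner 2 offers 516, keeping 84.
Round 2 (partner 1 proposes): partner 2 can get 84 next round, worth 0.69 × 84 = 57.96 now. Partner 1 offers 57.96 and keeps 600 − 57.96 = 542.04.
Round 1 (partner 2 proposes): partner 1 can get 542.04 next round, worth 0.86 × 542.04 = 466.1544 now, so partner 2 offers 466.1544, keeping 133.8456.

466.15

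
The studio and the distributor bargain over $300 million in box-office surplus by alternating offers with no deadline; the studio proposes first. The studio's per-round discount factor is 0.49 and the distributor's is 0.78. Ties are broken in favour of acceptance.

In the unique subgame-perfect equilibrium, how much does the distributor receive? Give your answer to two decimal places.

In a stationary SPE each proposer offers the other exactly their discounted continuation value.
If the studio keeps x when proposing and the distributor keeps y when proposing, then x = 300 − 0.78y and y = 300 − 0.49x.
Solving: x = 300(1 − 0.78) / (1 − 0.49·0.78) = 66 / 0.6178 ≈ 106.8307.
The distributor gets 300 − 106.8307 ≈ 193.1693.

193.17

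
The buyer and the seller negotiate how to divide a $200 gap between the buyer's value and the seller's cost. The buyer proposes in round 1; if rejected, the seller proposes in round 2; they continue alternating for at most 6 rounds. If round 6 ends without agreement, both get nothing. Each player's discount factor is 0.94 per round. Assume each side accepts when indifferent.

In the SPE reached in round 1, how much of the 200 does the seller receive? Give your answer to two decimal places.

168.03

Round 6 (the seller proposes): the buyer will accept anything ≥ 0, so the seller offers 0 and keeps 200.
Round 5 (the buyer proposes): the seller can get 200 next round, worth 0.94 × 200 = 188 now. The buyer offers 188 and keeps 200 − 188 = 12.
Round 4 (the seller proposes): the buyer can get 12 next round, worth 0.94 × 12 = 11.28 now. The seller offers 11.28 and keeps 200 − 11.28 = 188.72.
Round 3 (the buyer proposes): the seller can get 188.72 next round, worth 0.94 × 188.72 = 177.3968 now. The buyer offers 177.3968 and keeps 200 − 177.3968 = 22.6032.
Round 2 (the seller proposes): the buyer can get 22.6032 next round, worth 0.94 × 22.6032 = 21.247008 now; the seller offers that and keeps 178.752992.
Round 1 (the buyer proposes): the seller can get 178.752992 next round, worth 0.94 × 178.752992 = 168.02781248 now. The buyer offers 168.02781248 and keeps 200 − 168.02781248 = 31.97218752.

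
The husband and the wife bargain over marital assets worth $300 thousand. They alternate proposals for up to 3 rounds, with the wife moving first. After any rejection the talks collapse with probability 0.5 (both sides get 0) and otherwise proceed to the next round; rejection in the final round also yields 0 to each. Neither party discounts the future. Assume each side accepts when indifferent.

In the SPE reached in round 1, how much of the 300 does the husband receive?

75

Round 3 (the wife proposes): rejection yields 0 for the husband; the wife offers 0 and keeps 300.
Round 2 (the husband proposes): rejecting gives the wife an expected 0.5 × 300 = 150. The husband offers 150 and keeps 300 − 150 = 150.
Round 1 (the wife proposes): rejecting gives the husband an expected 0.5 × 150 = 75; the wife offers that and keeps 225.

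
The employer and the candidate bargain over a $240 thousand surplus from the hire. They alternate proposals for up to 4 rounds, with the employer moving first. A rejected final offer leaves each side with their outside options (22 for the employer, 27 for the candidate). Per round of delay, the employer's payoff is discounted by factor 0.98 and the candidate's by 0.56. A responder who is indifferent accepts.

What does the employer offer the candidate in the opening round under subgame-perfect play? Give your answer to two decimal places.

Round 4 (the candidate proposes): the employer gets 22 if talks fail, so the candidate offers 22 and keeps 218.
Round 3 (the employer proposes): the candidate can get 218 next round, worth 0.56 × 218 = 122.08 now. The employer offers 122.08 and keeps 240 − 122.08 = 117.92.
Round 2 (the candidate proposes): the employer can get 117.92 next round, worth 0.98 × 117.92 = 115.5616 now; the candidate offers that and keeps 124.4384.
Round 1 (the employer proposes): the candidate can get 124.4384 next round, worth 0.56 × 124.4384 = 69.685504 now. The employer offers 69.685504 and keeps 240 − 69.685504 = 170.314496.

69.69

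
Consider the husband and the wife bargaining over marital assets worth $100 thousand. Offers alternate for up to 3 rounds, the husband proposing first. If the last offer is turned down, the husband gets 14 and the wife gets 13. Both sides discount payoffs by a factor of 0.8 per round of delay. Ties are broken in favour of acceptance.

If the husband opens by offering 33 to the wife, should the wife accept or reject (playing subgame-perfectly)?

Accept

Round 3 (the husband proposes): the wife gets 13 if talks fail, so the husband offers 13 and keeps 87.
Round 2 (the wife proposes): the husband can get 87 next round, worth 0.8 × 87 = 69.6 now, so the wife offers 69.6, keeping 30.4.
So by rejecting in round 1, the wife gets 30.4 next round, worth 0.8 × 30.4 = 24.32 now.
Offer 33 ≥ 24.32, so the wife accepts.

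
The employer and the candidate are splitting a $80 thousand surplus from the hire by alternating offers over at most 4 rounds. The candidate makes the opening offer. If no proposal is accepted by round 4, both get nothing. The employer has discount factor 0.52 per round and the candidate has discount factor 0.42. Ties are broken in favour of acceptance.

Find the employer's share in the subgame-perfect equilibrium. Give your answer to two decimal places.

33.21

Round 4 (the employer proposes): the candidate will accept anything ≥ 0, so the employer offers 0 and keeps 80.
Round 3 (the candidate proposes): the employer can get 80 next round, worth 0.52 × 80 = 41.6 now, so the candidate offers 41.6, keeping 38.4.
Round 2 (the employer proposes): the candidate can get 38.4 next round, worth 0.42 × 38.4 = 16.128 now; the employer offers that and keeps 63.872.
Round 1 (the candidate proposes): the employer can get 63.872 next round, worth 0.52 × 63.872 = 33.21344 now. The candidate offers 33.21344 and keeps 80 − 33.21344 = 46.78656.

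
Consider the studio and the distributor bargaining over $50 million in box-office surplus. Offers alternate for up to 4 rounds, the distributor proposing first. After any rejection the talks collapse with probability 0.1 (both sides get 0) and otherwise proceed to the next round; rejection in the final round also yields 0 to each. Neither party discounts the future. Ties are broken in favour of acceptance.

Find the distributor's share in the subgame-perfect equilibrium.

By backward induction:
Round 4 (the studio proposes): rejection yields 0 for the distributor; the studio offers 0 and keeps 50.
Round 3 (the distributor proposes): rejecting gives the studio an expected 0.9 × 50 = 45. The distributor offers 45 and keeps 50 − 45 = 5.
Round 2 (the studio proposes): rejecting gives the distributor an expected 0.9 × 5 = 4.5; the studio offers that and keeps 45.5.
Round 1 (the distributor proposes): rejecting gives the studio an expected 0.9 × 45.5 = 40.95. The distributor offers 40.95 and keeps 50 − 40.95 = 9.05.

9.05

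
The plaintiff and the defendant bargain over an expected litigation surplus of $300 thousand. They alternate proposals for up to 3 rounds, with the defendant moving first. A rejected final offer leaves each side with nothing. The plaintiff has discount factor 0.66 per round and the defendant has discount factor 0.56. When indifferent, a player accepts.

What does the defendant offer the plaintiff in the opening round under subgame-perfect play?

Round 3 (the defendant proposes): the plaintiff will accept anything ≥ 0, so the defendant offers 0 and keeps 300.
Round 2 (the plaintiff proposes): the defendant can get 300 next round, worth 0.56 × 300 = 168 now; the plaintiff offers that and keeps 132.
Round 1 (the defendant proposes): the plaintiff can get 132 next round, worth 0.66 × 132 = 87.12 now; the defendant offers that and keeps 212.88.

87.12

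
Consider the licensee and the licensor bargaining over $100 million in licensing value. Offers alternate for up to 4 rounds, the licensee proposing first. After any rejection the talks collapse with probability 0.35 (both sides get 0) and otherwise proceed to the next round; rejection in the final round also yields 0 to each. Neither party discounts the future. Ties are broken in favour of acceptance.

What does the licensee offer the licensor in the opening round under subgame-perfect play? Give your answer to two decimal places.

50.21

Round 4 (the licensor proposes): rejection yields 0 for the licensee; the licensor offers 0 and keeps 100.
Round 3 (the licensee proposes): rejecting gives the licensor an expected 0.65 × 100 = 65, so the licensee offers 65, keeping 35.
Round 2 (the licensor proposes): rejecting gives the licensee an expected 0.65 × 35 = 22.75, so the licensor offers 22.75, keeping 77.25.
Round 1 (the licensee proposes): rejecting gives the licensor an expected 0.65 × 77.25 = 50.2125; the licensee offers that and keeps 49.7875.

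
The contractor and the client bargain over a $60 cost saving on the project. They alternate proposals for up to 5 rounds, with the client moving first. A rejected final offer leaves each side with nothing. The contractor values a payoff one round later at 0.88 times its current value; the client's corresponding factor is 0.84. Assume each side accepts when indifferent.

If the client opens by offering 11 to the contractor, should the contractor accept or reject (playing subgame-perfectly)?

Reject

Round 5 (the client proposes): the contractor will accept anything ≥ 0, so the client offers 0 and keeps 60.
Round 4 (the contractor proposes): the client can get 60 next round, worth 0.84 × 60 = 50.4 now; the contractor offers that and keeps 9.6.
Round 3 (the client proposes): the contractor can get 9.6 next round, worth 0.88 × 9.6 = 8.448 now. The client offers 8.448 and keeps 60 − 8.448 = 51.552.
Round 2 (the contractor proposes): the client can get 51.552 next round, worth 0.84 × 51.552 = 43.30368 now; the contractor offers that and keeps 16.69632.
So by rejecting in round 1, the contractor gets 16.69632 next round, worth 0.88 × 16.69632 = 14.6927616 now.
Offer 11 < 14.6927616, so the contractor rejects.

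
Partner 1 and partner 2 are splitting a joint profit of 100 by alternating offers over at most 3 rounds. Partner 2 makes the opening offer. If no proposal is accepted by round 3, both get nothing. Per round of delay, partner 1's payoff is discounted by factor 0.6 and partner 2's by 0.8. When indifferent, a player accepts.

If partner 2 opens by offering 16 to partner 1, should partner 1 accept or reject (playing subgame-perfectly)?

Accept

Work out partner 1's continuation value if the offer is rejected.
Round 3 (partner 2 proposes): partner 1 will accept anything ≥ 0, so partner 2 offers 0 and keeps 100.
Round 2 (partner 1 proposes): partner 2 can get 100 next round, worth 0.8 × 100 = 80 now, so partner 1 offers 80, keeping 20.
So by rejecting in round 1, partner 1 gets 20 next round, worth 0.6 × 20 = 12 now.
Offer 16 ≥ 12, so partner 1 accepts.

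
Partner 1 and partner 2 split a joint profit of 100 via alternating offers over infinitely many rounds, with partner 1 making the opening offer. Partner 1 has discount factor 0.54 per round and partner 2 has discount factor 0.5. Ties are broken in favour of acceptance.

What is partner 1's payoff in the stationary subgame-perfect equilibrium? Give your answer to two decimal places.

Let x be partner 1's share when partner 1 proposes and y be partner 2's share when partner 2 proposes.
Partner 2 accepts iff offered ≥ 0.5·y, so x = 100 − 0.5y. Symmetrically y = 100 − 0.54x.
Substituting: x = 100 − 0.5(100 − 0.54x), giving x(1 − 0.54·0.5) = 100(1 − 0.5).
So x = 100 × 0.5 / 0.73 ≈ 68.4932, and partner 2 receives 100 − x ≈ 31.5068.

68.49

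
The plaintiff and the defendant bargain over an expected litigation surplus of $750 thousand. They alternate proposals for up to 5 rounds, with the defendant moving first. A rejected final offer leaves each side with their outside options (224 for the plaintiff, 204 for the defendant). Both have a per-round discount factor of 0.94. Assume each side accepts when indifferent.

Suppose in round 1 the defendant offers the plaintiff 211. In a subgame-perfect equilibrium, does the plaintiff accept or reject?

Round 5 (the defendant proposes): the plaintiff gets 224 if talks fail, so the defendant offers 224 and keeps 526.
Round 4 (the plaintiff proposes): the defendant can get 526 next round, worth 0.94 × 526 = 494.44 now. The plaintiff offers 494.44 and keeps 750 − 494.44 = 255.56.
Round 3 (the defendant proposes): the plaintiff can get 255.56 next round, worth 0.94 × 255.56 = 240.2264 now, so the defendant offers 240.2264, keeping 509.7736.
Round 2 (the plaintiff proposes): the defendant can get 509.7736 next round, worth 0.94 × 509.7736 = 479.187184 now; the plaintiff offers that and keeps 270.812816.
So by rejecting in round 1, the plaintiff gets 270.812816 next round, worth 0.94 × 270.812816 = 254.56404704 now.
Offer 211 < 254.56404704, so the plaintiff rejects.

Reject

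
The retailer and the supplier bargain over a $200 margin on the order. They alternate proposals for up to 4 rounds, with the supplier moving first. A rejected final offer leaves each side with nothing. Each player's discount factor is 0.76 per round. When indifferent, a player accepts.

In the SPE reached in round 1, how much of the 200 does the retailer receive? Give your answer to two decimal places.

124.28

Round 4 (the retailer proposes): rejection yields 0 for the supplier; the retailer offers 0 and keeps 200.
Round 3 (the supplier proposes): the retailer can get 200 next round, worth 0.76 × 200 = 152 now; the supplier offers that and keeps 48.
Round 2 (the retailer proposes): the supplier can get 48 next round, worth 0.76 × 48 = 36.48 now. The retailer offers 36.48 and keeps 200 − 36.48 = 163.52.
Round 1 (the supplier proposes): the retailer can get 163.52 next round, worth 0.76 × 163.52 = 124.2752 now, so the supplier offers 124.2752, keeping 75.7248.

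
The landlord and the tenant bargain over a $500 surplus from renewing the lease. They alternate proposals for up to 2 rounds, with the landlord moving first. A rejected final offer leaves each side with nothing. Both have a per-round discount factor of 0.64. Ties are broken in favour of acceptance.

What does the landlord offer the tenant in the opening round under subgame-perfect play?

320

By backward induction:
Round 2 (the tenant proposes): the landlord will accept anything ≥ 0, so the tenant offers 0 and keeps 500.
Round 1 (the landlord proposes): the tenant can get 500 next round, worth 0.64 × 500 = 320 now. The landlord offers 320 and keeps 500 − 320 = 180.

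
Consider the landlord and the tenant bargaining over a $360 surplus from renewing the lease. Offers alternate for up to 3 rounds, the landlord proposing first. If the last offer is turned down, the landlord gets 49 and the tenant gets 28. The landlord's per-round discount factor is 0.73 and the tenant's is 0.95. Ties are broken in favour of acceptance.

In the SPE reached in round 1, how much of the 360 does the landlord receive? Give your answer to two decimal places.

Round 3 (the landlord proposes): the tenant gets 28 if talks fail, so the landlord offers 28 and keeps 332.
Round 2 (the tenant proposes): the landlord can get 332 next round, worth 0.73 × 332 = 242.36 now. The tenant offers 242.36 and keeps 360 − 242.36 = 117.64.
Round 1 (the landlord proposes): the tenant can get 117.64 next round, worth 0.95 × 117.64 = 111.758 now; the landlord offers that and keeps 248.242.

248.24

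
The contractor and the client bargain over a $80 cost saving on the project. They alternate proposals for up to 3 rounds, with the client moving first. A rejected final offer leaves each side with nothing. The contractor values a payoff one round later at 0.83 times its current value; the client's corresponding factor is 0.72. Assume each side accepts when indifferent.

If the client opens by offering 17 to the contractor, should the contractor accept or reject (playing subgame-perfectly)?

Round 3 (the client proposes): rejection yields 0 for the contractor; the client offers 0 and keeps 80.
Round 2 (the contractor proposes): the client can get 80 next round, worth 0.72 × 80 = 57.6 now, so the contractor offers 57.6, keeping 22.4.
So by rejecting in round 1, the contractor gets 22.4 next round, worth 0.83 × 22.4 = 18.592 now.
Offer 17 < 18.592, so the contractor rejects.

Reject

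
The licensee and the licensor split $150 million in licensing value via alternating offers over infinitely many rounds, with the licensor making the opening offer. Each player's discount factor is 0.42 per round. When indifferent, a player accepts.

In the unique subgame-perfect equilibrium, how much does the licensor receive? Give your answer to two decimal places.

When the licensor proposes, the licensee accepts any offer worth at least 0.42 times what the licensee would get by proposing next round; and vice versa.
This gives x = 150 − 0.42y and y = 150 − 0.42x, where x and y are each side's share when it proposes.
Hence (1 − 0.42·0.42)x = 150(1 − 0.42), i.e. 0.8236·x = 87.
x ≈ 105.6338; the licensee's share is 150 − x ≈ 44.3662.

105.63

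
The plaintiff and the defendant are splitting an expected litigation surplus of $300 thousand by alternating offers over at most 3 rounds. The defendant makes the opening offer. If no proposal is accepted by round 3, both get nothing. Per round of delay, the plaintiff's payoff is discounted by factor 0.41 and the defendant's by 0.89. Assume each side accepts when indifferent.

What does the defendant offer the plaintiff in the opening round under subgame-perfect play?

Work backward from the last round.
Round 3 (the defendant proposes): rejection yields 0 for the plaintiff; the defendant offers 0 and keeps 300.
Round 2 (the plaintiff proposes): the defendant can get 300 next round, worth 0.89 × 300 = 267 now; the plaintiff offers that and keeps 33.
Round 1 (the defendant proposes): the plaintiff can get 33 next round, worth 0.41 × 33 = 13.53 now, so the defendant offers 13.53, keeping 286.47.

13.53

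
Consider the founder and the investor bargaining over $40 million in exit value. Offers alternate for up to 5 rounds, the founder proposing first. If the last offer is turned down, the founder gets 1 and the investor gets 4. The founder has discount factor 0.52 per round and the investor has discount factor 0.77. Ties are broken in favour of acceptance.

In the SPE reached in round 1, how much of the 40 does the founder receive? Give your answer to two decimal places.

Work backward from the last round.
Round 5 (the founder proposes): the investor gets 4 if talks fail, so the founder offers 4 and keeps 36.
Round 4 (the investor proposes): the founder can get 36 next round, worth 0.52 × 36 = 18.72 now, so the investor offers 18.72, keeping 21.28.
Round 3 (the founder proposes): the investor can get 21.28 next round, worth 0.77 × 21.28 = 16.3856 now. The founder offers 16.3856 and keeps 40 − 16.3856 = 23.6144.
Round 2 (the investor proposes): the founder can get 23.6144 next round, worth 0.52 × 23.6144 = 12.279488 now. The investor offers 12.279488 and keeps 40 − 12.279488 = 27.720512.
Round 1 (the founder proposes): the investor can get 27.720512 next round, worth 0.77 × 27.720512 = 21.34479424 now. The founder offers 21.34479424 and keeps 40 − 21.34479424 = 18.65520576.

18.66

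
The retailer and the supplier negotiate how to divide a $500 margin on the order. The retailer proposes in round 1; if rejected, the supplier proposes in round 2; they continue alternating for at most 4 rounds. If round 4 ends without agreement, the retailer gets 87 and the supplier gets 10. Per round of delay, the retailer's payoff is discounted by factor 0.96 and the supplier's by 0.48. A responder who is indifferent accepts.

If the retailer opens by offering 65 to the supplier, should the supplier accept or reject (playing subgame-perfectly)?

Reject

Round 4 (the supplier proposes): the retailer gets 87 if talks fail, so the supplier offers 87 and keeps 413.
Round 3 (the retailer proposes): the supplier can get 413 next round, worth 0.48 × 413 = 198.24 now; the retailer offers that and keeps 301.76.
Round 2 (the supplier proposes): the retailer can get 301.76 next round, worth 0.96 × 301.76 = 289.6896 now; the supplier offers that and keeps 210.3104.
So by rejecting in round 1, the supplier gets 210.3104 next round, worth 0.48 × 210.3104 = 100.948992 now.
Offer 65 < 100.948992, so the supplier rejects.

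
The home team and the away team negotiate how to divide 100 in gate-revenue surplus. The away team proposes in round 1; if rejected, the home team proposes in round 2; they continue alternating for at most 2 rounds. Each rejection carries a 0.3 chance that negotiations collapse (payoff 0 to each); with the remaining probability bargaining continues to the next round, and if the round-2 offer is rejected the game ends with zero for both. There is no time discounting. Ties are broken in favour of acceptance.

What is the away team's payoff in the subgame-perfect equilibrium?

By backward induction:
Round 2 (the home team proposes): the away team will accept anything ≥ 0, so the home team offers 0 and keeps 100.
Round 1 (the away team proposes): rejecting gives the home team an expected 0.7 × 100 = 70. The away team offers 70 and keeps 100 − 70 = 30.

30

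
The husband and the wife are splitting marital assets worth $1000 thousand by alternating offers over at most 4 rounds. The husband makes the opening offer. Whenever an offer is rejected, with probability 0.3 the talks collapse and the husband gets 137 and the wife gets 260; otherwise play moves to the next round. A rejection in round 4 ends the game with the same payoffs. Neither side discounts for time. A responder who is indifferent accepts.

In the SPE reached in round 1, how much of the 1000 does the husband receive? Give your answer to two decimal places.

Round 4 (the wife proposes): the husband gets 137 if talks fail, so the wife offers 137 and keeps 863.
Round 3 (the husband proposes): rejecting gives the wife an expected 0.7 × 863 + 0.3 × 260 = 682.1; the husband offers that and keeps 317.9.
Round 2 (the wife proposes): rejecting gives the husband an expected 0.7 × 317.9 + 0.3 × 137 = 263.63. The wife offers 263.63 and keeps 1000 − 263.63 = 736.37.
Round 1 (the husband proposes): rejecting gives the wife an expected 0.7 × 736.37 + 0.3 × 260 = 593.459. The husband offers 593.459 and keeps 1000 − 593.459 = 406.541.

406.54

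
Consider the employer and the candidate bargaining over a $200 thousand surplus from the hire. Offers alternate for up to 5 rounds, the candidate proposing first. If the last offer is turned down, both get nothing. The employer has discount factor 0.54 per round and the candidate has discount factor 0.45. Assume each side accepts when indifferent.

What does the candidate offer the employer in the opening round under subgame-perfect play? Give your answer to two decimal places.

73.83

Round 5 (the candidate proposes): the employer will accept anything ≥ 0, so the candidate offers 0 and keeps 200.
Round 4 (the employer proposes): the candidate can get 200 next round, worth 0.45 × 200 = 90 now, so the employer offers 90, keeping 110.
Round 3 (the candidate proposes): the employer can get 110 next round, worth 0.54 × 110 = 59.4 now. The candidate offers 59.4 and keeps 200 − 59.4 = 140.6.
Round 2 (the employer proposes): the candidate can get 140.6 next round, worth 0.45 × 140.6 = 63.27 now. The employer offers 63.27 and keeps 200 − 63.27 = 136.73.
Round 1 (the candidate proposes): the employer can get 136.73 next round, worth 0.54 × 136.73 = 73.8342 now. The candidate offers 73.8342 and keeps 200 − 73.8342 = 126.1658.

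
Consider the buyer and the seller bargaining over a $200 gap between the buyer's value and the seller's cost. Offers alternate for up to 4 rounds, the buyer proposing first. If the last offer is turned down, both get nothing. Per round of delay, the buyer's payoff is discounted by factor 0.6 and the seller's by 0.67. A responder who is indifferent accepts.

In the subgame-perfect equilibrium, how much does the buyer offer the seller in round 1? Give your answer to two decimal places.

Round 4 (the seller proposes): rejection yields 0 for the buyer; the seller offers 0 and keeps 200.
Round 3 (the buyer proposes): the seller can get 200 next round, worth 0.67 × 200 = 134 now. The buyer offers 134 and keeps 200 − 134 = 66.
Round 2 (the seller proposes): the buyer can get 66 next round, worth 0.6 × 66 = 39.6 now. The seller offers 39.6 and keeps 200 − 39.6 = 160.4.
Round 1 (the buyer proposes): the seller can get 160.4 next round, worth 0.67 × 160.4 = 107.468 now. The buyer offers 107.468 and keeps 200 − 107.468 = 92.532.

107.47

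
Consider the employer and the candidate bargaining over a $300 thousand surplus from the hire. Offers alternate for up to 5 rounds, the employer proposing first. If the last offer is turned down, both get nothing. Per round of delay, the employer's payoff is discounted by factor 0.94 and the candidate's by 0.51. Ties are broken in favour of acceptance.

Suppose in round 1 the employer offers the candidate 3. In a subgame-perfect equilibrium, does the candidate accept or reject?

Round 5 (the employer proposes): rejection yields 0 for the candidate; the employer offers 0 and keeps 300.
Round 4 (the candidate proposes): the employer can get 300 next round, worth 0.94 × 300 = 282 now. The candidate offers 282 and keeps 300 − 282 = 18.
Round 3 (the employer proposes): the candidate can get 18 next round, worth 0.51 × 18 = 9.18 now. The employer offers 9.18 and keeps 300 − 9.18 = 290.82.
Round 2 (the candidate proposes): the employer can get 290.82 next round, worth 0.94 × 290.82 = 273.3708 now. The candidate offers 273.3708 and keeps 300 − 273.3708 = 26.6292.
So by rejecting in round 1, the candidate gets 26.6292 next round, worth 0.51 × 26.6292 = 13.580892 now.
Offer 3 < 13.580892, so the candidate rejects.

Reject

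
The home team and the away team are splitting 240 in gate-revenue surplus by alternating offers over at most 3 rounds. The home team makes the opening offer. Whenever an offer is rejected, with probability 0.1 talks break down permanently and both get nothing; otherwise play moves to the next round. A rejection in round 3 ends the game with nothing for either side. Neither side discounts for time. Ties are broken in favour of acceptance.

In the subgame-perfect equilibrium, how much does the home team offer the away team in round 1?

Round 3 (the home team proposes): rejection yields 0 for the away team; the home team offers 0 and keeps 240.
Round 2 (the away team proposes): rejecting gives the home team an expected 0.9 × 240 = 216, so the away team offers 216, keeping 24.
Round 1 (the home team proposes): rejecting gives the away team an expected 0.9 × 24 = 21.6. The home team offers 21.6 and keeps 240 − 21.6 = 218.4.

21.6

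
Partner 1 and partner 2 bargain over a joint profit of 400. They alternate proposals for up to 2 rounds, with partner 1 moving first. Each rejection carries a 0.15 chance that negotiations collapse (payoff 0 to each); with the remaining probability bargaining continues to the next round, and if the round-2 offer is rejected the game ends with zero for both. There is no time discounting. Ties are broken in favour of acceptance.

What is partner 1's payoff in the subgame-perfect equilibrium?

60

Round 2 (partner 2 proposes): rejection yields 0 for partner 1; partner 2 offers 0 and keeps 400.
Round 1 (partner 1 proposes): rejecting gives partner 2 an expected 0.85 × 400 = 340, so partner 1 offers 340, keeping 60.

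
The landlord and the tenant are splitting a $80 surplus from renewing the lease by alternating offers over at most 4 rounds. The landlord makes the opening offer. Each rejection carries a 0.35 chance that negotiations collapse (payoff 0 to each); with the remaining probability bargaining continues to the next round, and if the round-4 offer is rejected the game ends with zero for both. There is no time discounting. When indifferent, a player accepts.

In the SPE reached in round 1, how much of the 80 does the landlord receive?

39.83

Round 4 (the tenant proposes): rejection yields 0 for the landlord; the tenant offers 0 and keeps 80.
Round 3 (the landlord proposes): rejecting gives the tenant an expected 0.65 × 80 = 52; the landlord offers that and keeps 28.
Round 2 (the tenant proposes): rejecting gives the landlord an expected 0.65 × 28 = 18.2; the tenant offers that and keeps 61.8.
Round 1 (the landlord proposes): rejecting gives the tenant an expected 0.65 × 61.8 = 40.17. The landlord offers 40.17 and keeps 80 − 40.17 = 39.83.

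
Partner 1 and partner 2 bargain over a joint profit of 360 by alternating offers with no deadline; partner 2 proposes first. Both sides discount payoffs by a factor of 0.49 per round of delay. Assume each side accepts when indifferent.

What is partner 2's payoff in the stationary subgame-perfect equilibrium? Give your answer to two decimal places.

In a stationary SPE each proposer offers the other exactly their discounted continuation value.
If partner 2 keeps x when proposing and partner 1 keeps y when proposing, then x = 360 − 0.49y and y = 360 − 0.49x.
Solving: x = 360(1 − 0.49) / (1 − 0.49·0.49) = 183.6 / 0.7599 ≈ 241.6107.
Partner 1 gets 360 − 241.6107 ≈ 118.3893.

241.61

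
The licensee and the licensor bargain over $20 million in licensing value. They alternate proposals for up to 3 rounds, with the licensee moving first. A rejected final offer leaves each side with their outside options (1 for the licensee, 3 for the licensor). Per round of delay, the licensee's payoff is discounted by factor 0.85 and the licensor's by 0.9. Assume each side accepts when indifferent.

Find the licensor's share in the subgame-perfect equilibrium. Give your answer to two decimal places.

5.00

Round 3 (the licensee proposes): the licensor gets 3 if talks fail, so the licensee offers 3 and keeps 17.
Round 2 (the licensor proposes): the licensee can get 17 next round, worth 0.85 × 17 = 14.45 now. The licensor offers 14.45 and keeps 20 − 14.45 = 5.55.
Round 1 (the licensee proposes): the licensor can get 5.55 next round, worth 0.9 × 5.55 = 4.995 now, so the licensee offers 4.995, keeping 15.005.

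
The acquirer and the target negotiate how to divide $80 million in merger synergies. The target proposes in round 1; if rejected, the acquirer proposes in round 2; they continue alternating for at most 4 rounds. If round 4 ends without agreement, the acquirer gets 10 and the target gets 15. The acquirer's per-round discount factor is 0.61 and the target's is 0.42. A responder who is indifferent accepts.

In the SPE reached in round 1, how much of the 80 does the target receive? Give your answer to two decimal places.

Round 4 (the acquirer proposes): the target gets 15 if talks fail, so the acquirer offers 15 and keeps 65.
Round 3 (the target proposes): the acquirer can get 65 next round, worth 0.61 × 65 = 39.65 now, so the target offers 39.65, keeping 40.35.
Round 2 (the acquirer proposes): the target can get 40.35 next round, worth 0.42 × 40.35 = 16.947 now. The acquirer offers 16.947 and keeps 80 − 16.947 = 63.053.
Round 1 (the target proposes): the acquirer can get 63.053 next round, worth 0.61 × 63.053 = 38.46233 now. The target offers 38.46233 and keeps 80 − 38.46233 = 41.53767.

41.54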